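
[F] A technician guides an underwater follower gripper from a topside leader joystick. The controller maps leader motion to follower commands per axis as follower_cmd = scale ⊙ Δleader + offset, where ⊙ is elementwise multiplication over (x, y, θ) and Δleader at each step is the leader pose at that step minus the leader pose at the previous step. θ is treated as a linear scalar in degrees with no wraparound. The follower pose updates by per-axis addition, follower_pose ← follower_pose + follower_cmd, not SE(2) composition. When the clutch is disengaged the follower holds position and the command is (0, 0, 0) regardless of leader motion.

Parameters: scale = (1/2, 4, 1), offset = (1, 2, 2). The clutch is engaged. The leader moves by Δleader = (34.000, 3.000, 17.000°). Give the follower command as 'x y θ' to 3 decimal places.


18.000 14.000 19.000

axis x: 1/2·34.000 + 1 = 18.000
axis y: 4·3.000 + 2 = 14.000
axis θ: 1·17.000 + 2 = 19.000


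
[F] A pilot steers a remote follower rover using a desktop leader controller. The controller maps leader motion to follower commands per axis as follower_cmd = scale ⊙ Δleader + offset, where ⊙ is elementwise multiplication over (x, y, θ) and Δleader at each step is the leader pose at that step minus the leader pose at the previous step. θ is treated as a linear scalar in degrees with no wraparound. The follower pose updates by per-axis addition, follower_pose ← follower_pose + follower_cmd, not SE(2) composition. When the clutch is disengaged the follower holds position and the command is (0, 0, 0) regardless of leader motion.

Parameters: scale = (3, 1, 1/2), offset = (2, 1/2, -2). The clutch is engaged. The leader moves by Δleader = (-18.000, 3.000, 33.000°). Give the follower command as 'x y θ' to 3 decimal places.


-52.000 3.500 14.500

axis x: 3·-18.000 + 2 = -52.000
axis y: 1·3.000 + 1/2 = 3.500
axis θ: 1/2·33.000 + -2 = 14.500


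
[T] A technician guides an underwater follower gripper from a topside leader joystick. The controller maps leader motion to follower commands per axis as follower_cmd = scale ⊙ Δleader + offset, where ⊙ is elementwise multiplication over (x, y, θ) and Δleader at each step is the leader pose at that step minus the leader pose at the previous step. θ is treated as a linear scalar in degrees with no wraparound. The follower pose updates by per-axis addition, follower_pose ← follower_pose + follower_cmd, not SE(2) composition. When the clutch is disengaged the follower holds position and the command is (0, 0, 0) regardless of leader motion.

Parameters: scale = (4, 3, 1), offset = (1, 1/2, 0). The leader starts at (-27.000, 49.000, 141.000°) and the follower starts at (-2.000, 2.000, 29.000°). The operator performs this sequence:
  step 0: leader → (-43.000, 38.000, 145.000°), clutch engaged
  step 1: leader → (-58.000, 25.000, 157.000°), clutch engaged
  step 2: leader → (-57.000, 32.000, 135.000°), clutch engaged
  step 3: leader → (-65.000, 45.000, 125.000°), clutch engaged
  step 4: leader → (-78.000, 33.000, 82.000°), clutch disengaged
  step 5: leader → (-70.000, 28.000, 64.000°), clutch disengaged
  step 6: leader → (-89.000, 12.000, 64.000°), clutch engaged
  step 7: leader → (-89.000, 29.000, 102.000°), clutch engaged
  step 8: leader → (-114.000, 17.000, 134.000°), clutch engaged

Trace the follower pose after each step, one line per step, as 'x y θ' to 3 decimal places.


step 0: Δleader=(-16.000, -11.000, 4.000°), engaged; cmd=(-63.000, -32.500, 4.000°) → follower=(-65.000, -30.500, 33.000°)
step 1: Δleader=(-15.000, -13.000, 12.000°), engaged; cmd=(-59.000, -38.500, 12.000°) → follower=(-124.000, -69.000, 45.000°)
step 2: Δleader=(1.000, 7.000, -22.000°), engaged; cmd=(5.000, 21.500, -22.000°) → follower=(-119.000, -47.500, 23.000°)
step 3: Δleader=(-8.000, 13.000, -10.000°), engaged; cmd=(-31.000, 39.500, -10.000°) → follower=(-150.000, -8.000, 13.000°)
step 4: Δleader=(-13.000, -12.000, -43.000°), disengaged; cmd=(0,0,0) → follower holds at (-150.000, -8.000, 13.000°)
step 5: Δleader=(8.000, -5.000, -18.000°), disengaged; cmd=(0,0,0) → follower holds at (-150.000, -8.000, 13.000°)
step 6: Δleader=(-19.000, -16.000, 0.000°), engaged; cmd=(-75.000, -47.500, 0.000°) → follower=(-225.000, -55.500, 13.000°)
step 7: Δleader=(0.000, 17.000, 38.000°), engaged; cmd=(1.000, 51.500, 38.000°) → follower=(-224.000, -4.000, 51.000°)
step 8: Δleader=(-25.000, -12.000, 32.000°), engaged; cmd=(-99.000, -35.500, 32.000°) → follower=(-323.000, -39.500, 83.000°)

-65.000 -30.500 33.000
-124.000 -69.000 45.000
-119.000 -47.500 23.000
-150.000 -8.000 13.000
-150.000 -8.000 13.000
-150.000 -8.000 13.000
-225.000 -55.500 13.000
-224.000 -4.000 51.000
-323.000 -39.500 83.000


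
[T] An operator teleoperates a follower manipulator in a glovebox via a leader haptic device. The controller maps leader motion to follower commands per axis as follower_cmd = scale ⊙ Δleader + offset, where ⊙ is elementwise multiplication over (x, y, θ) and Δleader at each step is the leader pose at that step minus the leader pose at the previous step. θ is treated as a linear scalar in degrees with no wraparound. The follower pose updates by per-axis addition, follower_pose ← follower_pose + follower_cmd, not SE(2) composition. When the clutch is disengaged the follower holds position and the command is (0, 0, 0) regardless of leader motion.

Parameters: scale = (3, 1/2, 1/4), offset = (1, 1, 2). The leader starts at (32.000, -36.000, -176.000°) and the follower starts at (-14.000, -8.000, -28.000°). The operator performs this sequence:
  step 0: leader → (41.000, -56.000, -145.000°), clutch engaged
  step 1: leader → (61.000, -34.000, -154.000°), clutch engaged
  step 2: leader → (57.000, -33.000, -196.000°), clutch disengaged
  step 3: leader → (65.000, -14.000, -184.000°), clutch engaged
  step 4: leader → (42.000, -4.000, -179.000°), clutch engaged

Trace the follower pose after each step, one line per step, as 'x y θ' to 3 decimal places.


14.000 -17.000 -18.250
75.000 -5.000 -18.500
75.000 -5.000 -18.500
100.000 5.500 -13.500
32.000 11.500 -10.250

step 0: Δleader=(9.000, -20.000, 31.000°), engaged; cmd=(28.000, -9.000, 9.750°) → follower=(14.000, -17.000, -18.250°)
step 1: Δleader=(20.000, 22.000, -9.000°), engaged; cmd=(61.000, 12.000, -0.250°) → follower=(75.000, -5.000, -18.500°)
step 2: Δleader=(-4.000, 1.000, -42.000°), disengaged; cmd=(0,0,0) → follower holds at (75.000, -5.000, -18.500°)
step 3: Δleader=(8.000, 19.000, 12.000°), engaged; cmd=(25.000, 10.500, 5.000°) → follower=(100.000, 5.500, -13.500°)
step 4: Δleader=(-23.000, 10.000, 5.000°), engaged; cmd=(-68.000, 6.000, 3.250°) → follower=(32.000, 11.500, -10.250°)


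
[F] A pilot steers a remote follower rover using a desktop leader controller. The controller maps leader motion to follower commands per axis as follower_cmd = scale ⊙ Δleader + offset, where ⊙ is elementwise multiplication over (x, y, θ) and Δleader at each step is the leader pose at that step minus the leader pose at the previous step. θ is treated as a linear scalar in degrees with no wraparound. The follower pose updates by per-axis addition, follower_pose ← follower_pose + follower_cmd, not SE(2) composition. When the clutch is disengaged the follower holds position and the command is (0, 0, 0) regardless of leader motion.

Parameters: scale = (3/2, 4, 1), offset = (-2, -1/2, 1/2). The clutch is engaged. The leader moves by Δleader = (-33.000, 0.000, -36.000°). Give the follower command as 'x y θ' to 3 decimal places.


-51.500 -0.500 -35.500

axis x: 3/2·-33.000 + -2 = -51.500
axis y: 4·0.000 + -1/2 = -0.500
axis θ: 1·-36.000 + 1/2 = -35.500


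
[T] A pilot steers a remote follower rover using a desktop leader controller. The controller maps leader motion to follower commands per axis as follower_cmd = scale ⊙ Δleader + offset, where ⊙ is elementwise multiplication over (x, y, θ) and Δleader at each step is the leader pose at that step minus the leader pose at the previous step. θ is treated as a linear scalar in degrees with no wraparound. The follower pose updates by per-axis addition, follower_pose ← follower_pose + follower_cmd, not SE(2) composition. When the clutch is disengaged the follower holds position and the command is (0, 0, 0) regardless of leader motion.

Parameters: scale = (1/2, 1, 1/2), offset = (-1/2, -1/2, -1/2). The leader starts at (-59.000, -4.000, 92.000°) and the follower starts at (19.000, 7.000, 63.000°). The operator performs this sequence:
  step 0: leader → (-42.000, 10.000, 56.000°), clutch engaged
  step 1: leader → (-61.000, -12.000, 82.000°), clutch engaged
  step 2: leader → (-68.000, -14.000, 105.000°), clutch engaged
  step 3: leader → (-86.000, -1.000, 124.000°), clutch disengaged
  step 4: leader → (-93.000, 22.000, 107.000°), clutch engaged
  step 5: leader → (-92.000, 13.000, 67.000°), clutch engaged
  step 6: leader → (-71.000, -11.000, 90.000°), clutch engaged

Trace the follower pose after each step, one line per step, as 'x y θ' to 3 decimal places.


step 0: Δleader=(17.000, 14.000, -36.000°), engaged; cmd=(8.000, 13.500, -18.500°) → follower=(27.000, 20.500, 44.500°)
step 1: Δleader=(-19.000, -22.000, 26.000°), engaged; cmd=(-10.000, -22.500, 12.500°) → follower=(17.000, -2.000, 57.000°)
step 2: Δleader=(-7.000, -2.000, 23.000°), engaged; cmd=(-4.000, -2.500, 11.000°) → follower=(13.000, -4.500, 68.000°)
step 3: Δleader=(-18.000, 13.000, 19.000°), disengaged; cmd=(0,0,0) → follower holds at (13.000, -4.500, 68.000°)
step 4: Δleader=(-7.000, 23.000, -17.000°), engaged; cmd=(-4.000, 22.500, -9.000°) → follower=(9.000, 18.000, 59.000°)
step 5: Δleader=(1.000, -9.000, -40.000°), engaged; cmd=(0.000, -9.500, -20.500°) → follower=(9.000, 8.500, 38.500°)
step 6: Δleader=(21.000, -24.000, 23.000°), engaged; cmd=(10.000, -24.500, 11.000°) → follower=(19.000, -16.000, 49.500°)

27.000 20.500 44.500
17.000 -2.000 57.000
13.000 -4.500 68.000
13.000 -4.500 68.000
9.000 18.000 59.000
9.000 8.500 38.500
19.000 -16.000 49.500


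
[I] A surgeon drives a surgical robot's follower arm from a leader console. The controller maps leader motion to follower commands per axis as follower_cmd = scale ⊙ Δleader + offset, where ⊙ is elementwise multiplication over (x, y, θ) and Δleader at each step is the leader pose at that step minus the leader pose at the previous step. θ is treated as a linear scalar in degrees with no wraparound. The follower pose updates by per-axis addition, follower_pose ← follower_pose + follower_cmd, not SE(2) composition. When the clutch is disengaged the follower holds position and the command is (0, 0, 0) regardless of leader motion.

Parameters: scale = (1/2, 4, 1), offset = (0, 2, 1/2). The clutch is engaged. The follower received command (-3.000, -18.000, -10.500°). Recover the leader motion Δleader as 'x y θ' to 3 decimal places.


-6.000 -5.000 -11.000

axis x: (-3.000 − 0) / (1/2) = -6.000
axis y: (-18.000 − 2) / (4) = -5.000
axis θ: (-10.500 − 1/2) / (1) = -11.000


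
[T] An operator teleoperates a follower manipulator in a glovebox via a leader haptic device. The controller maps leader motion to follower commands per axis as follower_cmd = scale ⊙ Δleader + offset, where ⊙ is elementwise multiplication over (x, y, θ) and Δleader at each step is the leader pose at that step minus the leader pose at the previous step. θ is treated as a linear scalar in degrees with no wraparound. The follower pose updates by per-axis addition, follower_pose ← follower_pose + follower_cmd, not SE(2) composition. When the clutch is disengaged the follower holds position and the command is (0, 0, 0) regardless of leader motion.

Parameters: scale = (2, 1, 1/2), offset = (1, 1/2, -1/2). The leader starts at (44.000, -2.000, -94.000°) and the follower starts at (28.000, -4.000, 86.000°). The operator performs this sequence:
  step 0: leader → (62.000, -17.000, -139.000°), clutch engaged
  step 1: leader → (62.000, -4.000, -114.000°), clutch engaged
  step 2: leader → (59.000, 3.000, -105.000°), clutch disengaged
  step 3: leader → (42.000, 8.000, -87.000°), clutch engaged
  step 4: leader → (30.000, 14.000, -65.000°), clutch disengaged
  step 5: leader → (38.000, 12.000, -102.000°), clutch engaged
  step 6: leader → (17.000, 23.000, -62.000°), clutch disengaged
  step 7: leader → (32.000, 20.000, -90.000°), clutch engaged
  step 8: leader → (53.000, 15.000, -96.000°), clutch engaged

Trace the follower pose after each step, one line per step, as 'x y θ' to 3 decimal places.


step 0: Δleader=(18.000, -15.000, -45.000°), engaged; cmd=(37.000, -14.500, -23.000°) → follower=(65.000, -18.500, 63.000°)
step 1: Δleader=(0.000, 13.000, 25.000°), engaged; cmd=(1.000, 13.500, 12.000°) → follower=(66.000, -5.000, 75.000°)
step 2: Δleader=(-3.000, 7.000, 9.000°), disengaged; cmd=(0,0,0) → follower holds at (66.000, -5.000, 75.000°)
step 3: Δleader=(-17.000, 5.000, 18.000°), engaged; cmd=(-33.000, 5.500, 8.500°) → follower=(33.000, 0.500, 83.500°)
step 4: Δleader=(-12.000, 6.000, 22.000°), disengaged; cmd=(0,0,0) → follower holds at (33.000, 0.500, 83.500°)
step 5: Δleader=(8.000, -2.000, -37.000°), engaged; cmd=(17.000, -1.500, -19.000°) → follower=(50.000, -1.000, 64.500°)
step 6: Δleader=(-21.000, 11.000, 40.000°), disengaged; cmd=(0,0,0) → follower holds at (50.000, -1.000, 64.500°)
step 7: Δleader=(15.000, -3.000, -28.000°), engaged; cmd=(31.000, -2.500, -14.500°) → follower=(81.000, -3.500, 50.000°)
step 8: Δleader=(21.000, -5.000, -6.000°), engaged; cmd=(43.000, -4.500, -3.500°) → follower=(124.000, -8.000, 46.500°)

65.000 -18.500 63.000
66.000 -5.000 75.000
66.000 -5.000 75.000
33.000 0.500 83.500
33.000 0.500 83.500
50.000 -1.000 64.500
50.000 -1.000 64.500
81.000 -3.500 50.000
124.000 -8.000 46.500


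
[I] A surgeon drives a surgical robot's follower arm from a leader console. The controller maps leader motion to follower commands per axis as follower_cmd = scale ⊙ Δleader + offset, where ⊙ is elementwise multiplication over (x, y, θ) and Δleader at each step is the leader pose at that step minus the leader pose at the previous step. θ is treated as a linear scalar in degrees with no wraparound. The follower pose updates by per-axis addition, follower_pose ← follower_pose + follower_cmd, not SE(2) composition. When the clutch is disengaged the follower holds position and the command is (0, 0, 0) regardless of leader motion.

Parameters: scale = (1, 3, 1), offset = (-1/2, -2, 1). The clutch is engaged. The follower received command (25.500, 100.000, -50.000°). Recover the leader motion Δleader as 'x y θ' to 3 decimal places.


axis x: (25.500 − -1/2) / (1) = 26.000
axis y: (100.000 − -2) / (3) = 34.000
axis θ: (-50.000 − 1) / (1) = -51.000

26.000 34.000 -51.000


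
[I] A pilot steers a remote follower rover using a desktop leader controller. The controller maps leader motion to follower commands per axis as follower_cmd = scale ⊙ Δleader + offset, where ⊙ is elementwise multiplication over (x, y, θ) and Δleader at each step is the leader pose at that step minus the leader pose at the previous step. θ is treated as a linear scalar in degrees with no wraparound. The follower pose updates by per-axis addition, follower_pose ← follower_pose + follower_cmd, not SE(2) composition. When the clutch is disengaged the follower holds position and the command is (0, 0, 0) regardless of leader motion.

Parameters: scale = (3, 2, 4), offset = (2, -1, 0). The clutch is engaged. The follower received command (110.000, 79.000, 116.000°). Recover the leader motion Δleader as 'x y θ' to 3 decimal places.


36.000 40.000 29.000

axis x: (110.000 − 2) / (3) = 36.000
axis y: (79.000 − -1) / (2) = 40.000
axis θ: (116.000 − 0) / (4) = 29.000


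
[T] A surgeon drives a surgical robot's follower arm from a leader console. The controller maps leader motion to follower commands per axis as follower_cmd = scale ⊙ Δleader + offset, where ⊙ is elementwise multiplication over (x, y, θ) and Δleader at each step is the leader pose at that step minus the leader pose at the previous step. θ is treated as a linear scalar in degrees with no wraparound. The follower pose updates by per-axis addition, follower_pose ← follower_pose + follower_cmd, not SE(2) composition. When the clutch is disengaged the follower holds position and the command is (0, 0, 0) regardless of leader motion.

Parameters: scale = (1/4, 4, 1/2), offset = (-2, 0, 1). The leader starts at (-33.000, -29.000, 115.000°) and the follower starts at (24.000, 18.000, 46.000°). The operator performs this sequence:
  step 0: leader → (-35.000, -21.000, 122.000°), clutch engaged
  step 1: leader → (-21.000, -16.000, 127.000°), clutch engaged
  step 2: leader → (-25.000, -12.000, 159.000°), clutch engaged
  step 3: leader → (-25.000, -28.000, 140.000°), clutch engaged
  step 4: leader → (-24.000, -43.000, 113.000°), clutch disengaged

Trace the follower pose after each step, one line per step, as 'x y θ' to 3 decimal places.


step 0: Δleader=(-2.000, 8.000, 7.000°), engaged; cmd=(-2.500, 32.000, 4.500°) → follower=(21.500, 50.000, 50.500°)
step 1: Δleader=(14.000, 5.000, 5.000°), engaged; cmd=(1.500, 20.000, 3.500°) → follower=(23.000, 70.000, 54.000°)
step 2: Δleader=(-4.000, 4.000, 32.000°), engaged; cmd=(-3.000, 16.000, 17.000°) → follower=(20.000, 86.000, 71.000°)
step 3: Δleader=(0.000, -16.000, -19.000°), engaged; cmd=(-2.000, -64.000, -8.500°) → follower=(18.000, 22.000, 62.500°)
step 4: Δleader=(1.000, -15.000, -27.000°), disengaged; cmd=(0,0,0) → follower holds at (18.000, 22.000, 62.500°)

21.500 50.000 50.500
23.000 70.000 54.000
20.000 86.000 71.000
18.000 22.000 62.500
18.000 22.000 62.500


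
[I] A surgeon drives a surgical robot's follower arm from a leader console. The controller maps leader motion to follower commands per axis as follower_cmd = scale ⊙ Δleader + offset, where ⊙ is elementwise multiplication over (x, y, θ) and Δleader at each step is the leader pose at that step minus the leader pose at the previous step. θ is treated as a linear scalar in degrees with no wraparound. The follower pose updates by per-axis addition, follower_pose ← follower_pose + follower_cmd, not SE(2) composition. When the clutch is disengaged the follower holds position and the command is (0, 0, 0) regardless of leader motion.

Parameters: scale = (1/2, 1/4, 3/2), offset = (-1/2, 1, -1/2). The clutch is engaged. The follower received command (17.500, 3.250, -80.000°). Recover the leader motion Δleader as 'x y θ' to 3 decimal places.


36.000 9.000 -53.000

axis x: (17.500 − -1/2) / (1/2) = 36.000
axis y: (3.250 − 1) / (1/4) = 9.000
axis θ: (-80.000 − -1/2) / (3/2) = -53.000


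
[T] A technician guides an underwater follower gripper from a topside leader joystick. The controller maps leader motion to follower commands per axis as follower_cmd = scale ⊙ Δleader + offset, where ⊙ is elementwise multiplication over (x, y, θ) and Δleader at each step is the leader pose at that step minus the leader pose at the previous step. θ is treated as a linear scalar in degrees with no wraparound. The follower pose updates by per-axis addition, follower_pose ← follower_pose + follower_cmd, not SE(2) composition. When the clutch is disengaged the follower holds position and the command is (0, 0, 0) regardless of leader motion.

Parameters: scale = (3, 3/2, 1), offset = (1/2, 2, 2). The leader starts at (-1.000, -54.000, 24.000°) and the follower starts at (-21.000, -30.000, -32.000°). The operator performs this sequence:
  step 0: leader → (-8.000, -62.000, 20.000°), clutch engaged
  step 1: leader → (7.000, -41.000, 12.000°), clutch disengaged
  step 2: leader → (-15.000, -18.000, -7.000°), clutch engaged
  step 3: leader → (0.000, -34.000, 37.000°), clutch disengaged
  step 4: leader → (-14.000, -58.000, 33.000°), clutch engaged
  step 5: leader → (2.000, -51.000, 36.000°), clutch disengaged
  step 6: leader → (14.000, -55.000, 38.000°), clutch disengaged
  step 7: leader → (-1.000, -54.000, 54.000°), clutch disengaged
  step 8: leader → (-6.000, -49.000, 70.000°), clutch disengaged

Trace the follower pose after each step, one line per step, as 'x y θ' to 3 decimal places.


-41.500 -40.000 -34.000
-41.500 -40.000 -34.000
-107.000 -3.500 -51.000
-107.000 -3.500 -51.000
-148.500 -37.500 -53.000
-148.500 -37.500 -53.000
-148.500 -37.500 -53.000
-148.500 -37.500 -53.000
-148.500 -37.500 -53.000

step 0: Δleader=(-7.000, -8.000, -4.000°), engaged; cmd=(-20.500, -10.000, -2.000°) → follower=(-41.500, -40.000, -34.000°)
step 1: Δleader=(15.000, 21.000, -8.000°), disengaged; cmd=(0,0,0) → follower holds at (-41.500, -40.000, -34.000°)
step 2: Δleader=(-22.000, 23.000, -19.000°), engaged; cmd=(-65.500, 36.500, -17.000°) → follower=(-107.000, -3.500, -51.000°)
step 3: Δleader=(15.000, -16.000, 44.000°), disengaged; cmd=(0,0,0) → follower holds at (-107.000, -3.500, -51.000°)
step 4: Δleader=(-14.000, -24.000, -4.000°), engaged; cmd=(-41.500, -34.000, -2.000°) → follower=(-148.500, -37.500, -53.000°)
step 5: Δleader=(16.000, 7.000, 3.000°), disengaged; cmd=(0,0,0) → follower holds at (-148.500, -37.500, -53.000°)
step 6: Δleader=(12.000, -4.000, 2.000°), disengaged; cmd=(0,0,0) → follower holds at (-148.500, -37.500, -53.000°)
step 7: Δleader=(-15.000, 1.000, 16.000°), disengaged; cmd=(0,0,0) → follower holds at (-148.500, -37.500, -53.000°)
step 8: Δleader=(-5.000, 5.000, 16.000°), disengaged; cmd=(0,0,0) → follower holds at (-148.500, -37.500, -53.000°)


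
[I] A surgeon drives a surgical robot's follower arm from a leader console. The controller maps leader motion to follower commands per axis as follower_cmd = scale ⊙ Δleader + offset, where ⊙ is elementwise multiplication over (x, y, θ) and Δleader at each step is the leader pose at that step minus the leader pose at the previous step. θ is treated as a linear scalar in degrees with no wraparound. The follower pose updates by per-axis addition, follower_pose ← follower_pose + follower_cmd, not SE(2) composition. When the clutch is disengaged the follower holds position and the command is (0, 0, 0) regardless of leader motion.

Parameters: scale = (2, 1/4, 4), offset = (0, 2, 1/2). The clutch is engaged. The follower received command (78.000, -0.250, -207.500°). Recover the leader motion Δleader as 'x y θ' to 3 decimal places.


axis x: (78.000 − 0) / (2) = 39.000
axis y: (-0.250 − 2) / (1/4) = -9.000
axis θ: (-207.500 − 1/2) / (4) = -52.000

39.000 -9.000 -52.000


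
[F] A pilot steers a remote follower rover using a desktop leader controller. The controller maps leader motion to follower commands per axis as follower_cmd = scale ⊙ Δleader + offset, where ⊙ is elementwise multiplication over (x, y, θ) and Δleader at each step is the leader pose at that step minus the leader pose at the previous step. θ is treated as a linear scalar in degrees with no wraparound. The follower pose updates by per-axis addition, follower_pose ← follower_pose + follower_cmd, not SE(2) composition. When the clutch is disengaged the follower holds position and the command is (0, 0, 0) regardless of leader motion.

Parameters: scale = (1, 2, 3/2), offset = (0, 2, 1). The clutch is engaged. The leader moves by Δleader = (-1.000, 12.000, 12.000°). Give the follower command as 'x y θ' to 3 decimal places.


axis x: 1·-1.000 + 0 = -1.000
axis y: 2·12.000 + 2 = 26.000
axis θ: 3/2·12.000 + 1 = 19.000

-1.000 26.000 19.000


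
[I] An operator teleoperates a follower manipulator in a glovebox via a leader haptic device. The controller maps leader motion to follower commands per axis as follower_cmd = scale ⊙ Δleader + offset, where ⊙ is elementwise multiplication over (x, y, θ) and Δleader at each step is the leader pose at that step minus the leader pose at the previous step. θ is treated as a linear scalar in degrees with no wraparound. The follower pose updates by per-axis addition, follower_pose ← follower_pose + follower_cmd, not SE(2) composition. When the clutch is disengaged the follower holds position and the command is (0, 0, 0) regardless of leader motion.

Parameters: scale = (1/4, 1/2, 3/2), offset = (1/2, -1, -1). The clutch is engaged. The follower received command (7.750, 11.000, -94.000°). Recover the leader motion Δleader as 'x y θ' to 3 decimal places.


axis x: (7.750 − 1/2) / (1/4) = 29.000
axis y: (11.000 − -1) / (1/2) = 24.000
axis θ: (-94.000 − -1) / (3/2) = -62.000

29.000 24.000 -62.000


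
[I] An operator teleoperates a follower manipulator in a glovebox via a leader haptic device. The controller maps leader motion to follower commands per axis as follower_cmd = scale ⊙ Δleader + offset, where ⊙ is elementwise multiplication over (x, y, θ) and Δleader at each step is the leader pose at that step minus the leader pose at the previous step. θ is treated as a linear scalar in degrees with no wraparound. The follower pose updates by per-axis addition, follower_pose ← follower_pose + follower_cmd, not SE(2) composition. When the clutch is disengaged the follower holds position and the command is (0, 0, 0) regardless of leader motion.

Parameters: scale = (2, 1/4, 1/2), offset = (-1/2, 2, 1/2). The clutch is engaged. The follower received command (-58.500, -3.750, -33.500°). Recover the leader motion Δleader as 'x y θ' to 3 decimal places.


axis x: (-58.500 − -1/2) / (2) = -29.000
axis y: (-3.750 − 2) / (1/4) = -23.000
axis θ: (-33.500 − 1/2) / (1/2) = -68.000

-29.000 -23.000 -68.000


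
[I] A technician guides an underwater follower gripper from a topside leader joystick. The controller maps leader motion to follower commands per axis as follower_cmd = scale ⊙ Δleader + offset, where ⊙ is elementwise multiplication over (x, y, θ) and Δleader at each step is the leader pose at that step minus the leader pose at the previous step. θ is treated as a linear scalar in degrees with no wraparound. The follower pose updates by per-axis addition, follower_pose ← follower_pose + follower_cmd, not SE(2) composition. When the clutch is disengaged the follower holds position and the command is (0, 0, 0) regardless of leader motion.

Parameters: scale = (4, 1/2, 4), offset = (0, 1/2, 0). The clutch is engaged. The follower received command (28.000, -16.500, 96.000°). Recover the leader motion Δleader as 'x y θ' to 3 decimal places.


axis x: (28.000 − 0) / (4) = 7.000
axis y: (-16.500 − 1/2) / (1/2) = -34.000
axis θ: (96.000 − 0) / (4) = 24.000

7.000 -34.000 24.000


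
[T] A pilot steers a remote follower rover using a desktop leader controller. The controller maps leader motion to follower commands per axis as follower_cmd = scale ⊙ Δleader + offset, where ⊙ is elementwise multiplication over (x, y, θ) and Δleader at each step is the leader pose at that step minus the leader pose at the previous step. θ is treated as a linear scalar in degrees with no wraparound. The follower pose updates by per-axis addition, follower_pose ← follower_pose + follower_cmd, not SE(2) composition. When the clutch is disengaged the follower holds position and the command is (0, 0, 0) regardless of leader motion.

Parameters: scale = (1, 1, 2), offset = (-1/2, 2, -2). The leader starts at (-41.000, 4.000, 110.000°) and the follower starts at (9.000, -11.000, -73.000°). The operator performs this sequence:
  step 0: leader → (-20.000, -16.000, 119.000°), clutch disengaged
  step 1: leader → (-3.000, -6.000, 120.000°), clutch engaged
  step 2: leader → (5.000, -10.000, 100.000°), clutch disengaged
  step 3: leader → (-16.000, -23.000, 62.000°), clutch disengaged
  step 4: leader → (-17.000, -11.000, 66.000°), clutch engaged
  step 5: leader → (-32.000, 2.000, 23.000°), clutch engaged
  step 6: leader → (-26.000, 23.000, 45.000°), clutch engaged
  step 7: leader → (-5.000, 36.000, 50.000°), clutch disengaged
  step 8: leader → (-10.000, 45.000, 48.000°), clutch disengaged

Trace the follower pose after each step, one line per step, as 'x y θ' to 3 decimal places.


step 0: Δleader=(21.000, -20.000, 9.000°), disengaged; cmd=(0,0,0) → follower holds at (9.000, -11.000, -73.000°)
step 1: Δleader=(17.000, 10.000, 1.000°), engaged; cmd=(16.500, 12.000, 0.000°) → follower=(25.500, 1.000, -73.000°)
step 2: Δleader=(8.000, -4.000, -20.000°), disengaged; cmd=(0,0,0) → follower holds at (25.500, 1.000, -73.000°)
step 3: Δleader=(-21.000, -13.000, -38.000°), disengaged; cmd=(0,0,0) → follower holds at (25.500, 1.000, -73.000°)
step 4: Δleader=(-1.000, 12.000, 4.000°), engaged; cmd=(-1.500, 14.000, 6.000°) → follower=(24.000, 15.000, -67.000°)
step 5: Δleader=(-15.000, 13.000, -43.000°), engaged; cmd=(-15.500, 15.000, -88.000°) → follower=(8.500, 30.000, -155.000°)
step 6: Δleader=(6.000, 21.000, 22.000°), engaged; cmd=(5.500, 23.000, 42.000°) → follower=(14.000, 53.000, -113.000°)
step 7: Δleader=(21.000, 13.000, 5.000°), disengaged; cmd=(0,0,0) → follower holds at (14.000, 53.000, -113.000°)
step 8: Δleader=(-5.000, 9.000, -2.000°), disengaged; cmd=(0,0,0) → follower holds at (14.000, 53.000, -113.000°)

9.000 -11.000 -73.000
25.500 1.000 -73.000
25.500 1.000 -73.000
25.500 1.000 -73.000
24.000 15.000 -67.000
8.500 30.000 -155.000
14.000 53.000 -113.000
14.000 53.000 -113.000
14.000 53.000 -113.000


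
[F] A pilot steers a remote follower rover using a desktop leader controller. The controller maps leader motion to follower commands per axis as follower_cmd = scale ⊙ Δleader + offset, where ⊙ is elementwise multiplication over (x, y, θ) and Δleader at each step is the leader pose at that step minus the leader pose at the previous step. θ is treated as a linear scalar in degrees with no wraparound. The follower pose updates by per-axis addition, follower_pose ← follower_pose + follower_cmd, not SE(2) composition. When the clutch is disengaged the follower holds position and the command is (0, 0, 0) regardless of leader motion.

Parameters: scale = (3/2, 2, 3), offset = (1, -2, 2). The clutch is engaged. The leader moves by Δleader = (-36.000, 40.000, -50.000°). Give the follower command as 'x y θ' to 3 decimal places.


-53.000 78.000 -148.000

axis x: 3/2·-36.000 + 1 = -53.000
axis y: 2·40.000 + -2 = 78.000
axis θ: 3·-50.000 + 2 = -148.000


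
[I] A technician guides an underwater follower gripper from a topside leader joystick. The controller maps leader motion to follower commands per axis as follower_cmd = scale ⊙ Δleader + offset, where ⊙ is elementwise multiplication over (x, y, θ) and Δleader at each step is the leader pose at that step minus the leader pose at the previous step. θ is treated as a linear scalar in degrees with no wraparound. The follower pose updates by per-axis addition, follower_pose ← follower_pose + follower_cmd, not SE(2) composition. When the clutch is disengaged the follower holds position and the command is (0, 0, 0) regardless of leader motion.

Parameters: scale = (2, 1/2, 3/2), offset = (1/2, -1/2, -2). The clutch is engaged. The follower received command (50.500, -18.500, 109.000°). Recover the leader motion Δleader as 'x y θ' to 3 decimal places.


25.000 -36.000 74.000

axis x: (50.500 − 1/2) / (2) = 25.000
axis y: (-18.500 − -1/2) / (1/2) = -36.000
axis θ: (109.000 − -2) / (3/2) = 74.000


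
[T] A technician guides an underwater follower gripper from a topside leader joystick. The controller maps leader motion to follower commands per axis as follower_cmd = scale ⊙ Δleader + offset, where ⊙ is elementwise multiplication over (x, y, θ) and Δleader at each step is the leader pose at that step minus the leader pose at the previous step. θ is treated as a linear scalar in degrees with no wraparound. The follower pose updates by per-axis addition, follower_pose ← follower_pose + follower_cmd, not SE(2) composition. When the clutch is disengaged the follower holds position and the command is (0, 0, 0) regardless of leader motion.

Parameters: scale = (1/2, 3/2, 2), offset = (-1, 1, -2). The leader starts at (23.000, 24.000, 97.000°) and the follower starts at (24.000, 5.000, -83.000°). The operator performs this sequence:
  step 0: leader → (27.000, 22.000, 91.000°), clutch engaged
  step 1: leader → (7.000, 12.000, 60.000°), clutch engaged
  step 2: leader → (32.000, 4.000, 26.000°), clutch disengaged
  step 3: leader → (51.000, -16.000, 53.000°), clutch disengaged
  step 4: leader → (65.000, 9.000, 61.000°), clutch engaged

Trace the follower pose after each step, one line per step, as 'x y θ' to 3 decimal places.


step 0: Δleader=(4.000, -2.000, -6.000°), engaged; cmd=(1.000, -2.000, -14.000°) → follower=(25.000, 3.000, -97.000°)
step 1: Δleader=(-20.000, -10.000, -31.000°), engaged; cmd=(-11.000, -14.000, -64.000°) → follower=(14.000, -11.000, -161.000°)
step 2: Δleader=(25.000, -8.000, -34.000°), disengaged; cmd=(0,0,0) → follower holds at (14.000, -11.000, -161.000°)
step 3: Δleader=(19.000, -20.000, 27.000°), disengaged; cmd=(0,0,0) → follower holds at (14.000, -11.000, -161.000°)
step 4: Δleader=(14.000, 25.000, 8.000°), engaged; cmd=(6.000, 38.500, 14.000°) → follower=(20.000, 27.500, -147.000°)

25.000 3.000 -97.000
14.000 -11.000 -161.000
14.000 -11.000 -161.000
14.000 -11.000 -161.000
20.000 27.500 -147.000


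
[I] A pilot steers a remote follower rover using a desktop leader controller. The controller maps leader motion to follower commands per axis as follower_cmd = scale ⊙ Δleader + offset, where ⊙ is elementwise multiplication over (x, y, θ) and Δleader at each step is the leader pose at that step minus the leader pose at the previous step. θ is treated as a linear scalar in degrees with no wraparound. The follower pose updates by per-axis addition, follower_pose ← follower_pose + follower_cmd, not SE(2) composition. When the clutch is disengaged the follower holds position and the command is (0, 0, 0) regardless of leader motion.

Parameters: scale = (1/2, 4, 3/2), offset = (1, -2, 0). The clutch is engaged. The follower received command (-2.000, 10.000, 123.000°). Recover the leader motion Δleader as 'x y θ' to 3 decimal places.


-6.000 3.000 82.000

axis x: (-2.000 − 1) / (1/2) = -6.000
axis y: (10.000 − -2) / (4) = 3.000
axis θ: (123.000 − 0) / (3/2) = 82.000


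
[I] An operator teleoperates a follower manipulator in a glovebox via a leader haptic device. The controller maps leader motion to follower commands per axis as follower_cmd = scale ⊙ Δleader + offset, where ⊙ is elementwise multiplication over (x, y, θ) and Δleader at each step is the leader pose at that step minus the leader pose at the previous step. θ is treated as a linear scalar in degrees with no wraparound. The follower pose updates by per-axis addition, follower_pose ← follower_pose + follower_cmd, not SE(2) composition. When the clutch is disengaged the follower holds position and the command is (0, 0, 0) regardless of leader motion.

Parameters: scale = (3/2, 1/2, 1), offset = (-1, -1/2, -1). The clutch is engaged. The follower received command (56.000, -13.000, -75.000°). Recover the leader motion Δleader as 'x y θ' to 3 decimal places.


axis x: (56.000 − -1) / (3/2) = 38.000
axis y: (-13.000 − -1/2) / (1/2) = -25.000
axis θ: (-75.000 − -1) / (1) = -74.000

38.000 -25.000 -74.000


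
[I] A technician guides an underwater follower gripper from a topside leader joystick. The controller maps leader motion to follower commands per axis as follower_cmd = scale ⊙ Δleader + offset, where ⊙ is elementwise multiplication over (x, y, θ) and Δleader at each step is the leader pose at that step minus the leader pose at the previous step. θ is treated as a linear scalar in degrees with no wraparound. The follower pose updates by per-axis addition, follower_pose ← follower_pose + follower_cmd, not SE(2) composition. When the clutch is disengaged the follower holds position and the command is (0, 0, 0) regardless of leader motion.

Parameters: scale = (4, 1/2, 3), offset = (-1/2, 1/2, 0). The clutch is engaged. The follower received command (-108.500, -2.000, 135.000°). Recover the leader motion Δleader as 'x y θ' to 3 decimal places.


-27.000 -5.000 45.000

axis x: (-108.500 − -1/2) / (4) = -27.000
axis y: (-2.000 − 1/2) / (1/2) = -5.000
axis θ: (135.000 − 0) / (3) = 45.000


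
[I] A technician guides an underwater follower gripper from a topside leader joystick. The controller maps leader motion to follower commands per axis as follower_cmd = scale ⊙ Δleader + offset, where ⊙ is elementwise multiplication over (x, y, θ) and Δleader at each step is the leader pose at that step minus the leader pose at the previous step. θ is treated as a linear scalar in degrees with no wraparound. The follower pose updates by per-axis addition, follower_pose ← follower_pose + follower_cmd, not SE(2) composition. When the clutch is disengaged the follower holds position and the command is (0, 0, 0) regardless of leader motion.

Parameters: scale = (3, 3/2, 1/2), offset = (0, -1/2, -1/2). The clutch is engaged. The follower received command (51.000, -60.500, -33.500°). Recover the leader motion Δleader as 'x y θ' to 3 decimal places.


17.000 -40.000 -66.000

axis x: (51.000 − 0) / (3) = 17.000
axis y: (-60.500 − -1/2) / (3/2) = -40.000
axis θ: (-33.500 − -1/2) / (1/2) = -66.000


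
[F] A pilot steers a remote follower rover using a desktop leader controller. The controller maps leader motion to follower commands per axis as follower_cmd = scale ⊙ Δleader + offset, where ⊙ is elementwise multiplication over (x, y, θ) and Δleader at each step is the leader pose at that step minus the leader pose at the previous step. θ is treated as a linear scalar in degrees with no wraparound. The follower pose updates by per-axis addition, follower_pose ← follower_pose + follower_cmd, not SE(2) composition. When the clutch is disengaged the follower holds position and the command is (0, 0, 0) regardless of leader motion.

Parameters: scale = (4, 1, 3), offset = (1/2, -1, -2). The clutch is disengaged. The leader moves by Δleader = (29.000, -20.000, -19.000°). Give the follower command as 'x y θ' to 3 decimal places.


clutch disengaged → follower holds; cmd = (0, 0, 0)

0.000 0.000 0.000


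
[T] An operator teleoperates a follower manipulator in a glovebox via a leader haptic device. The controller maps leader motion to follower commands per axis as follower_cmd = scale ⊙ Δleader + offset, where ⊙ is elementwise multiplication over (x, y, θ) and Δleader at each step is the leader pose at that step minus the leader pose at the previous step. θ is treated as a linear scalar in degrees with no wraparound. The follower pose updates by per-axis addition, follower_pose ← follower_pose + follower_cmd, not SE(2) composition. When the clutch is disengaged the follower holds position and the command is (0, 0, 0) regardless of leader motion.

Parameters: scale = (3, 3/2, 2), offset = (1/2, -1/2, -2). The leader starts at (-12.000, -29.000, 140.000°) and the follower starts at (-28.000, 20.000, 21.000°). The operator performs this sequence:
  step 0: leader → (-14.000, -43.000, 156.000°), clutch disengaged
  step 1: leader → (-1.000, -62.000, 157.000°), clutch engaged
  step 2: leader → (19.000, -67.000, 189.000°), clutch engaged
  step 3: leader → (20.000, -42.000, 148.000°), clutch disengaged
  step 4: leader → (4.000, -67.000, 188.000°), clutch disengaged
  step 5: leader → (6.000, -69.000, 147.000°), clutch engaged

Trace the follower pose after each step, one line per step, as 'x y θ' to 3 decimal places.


-28.000 20.000 21.000
11.500 -9.000 21.000
72.000 -17.000 83.000
72.000 -17.000 83.000
72.000 -17.000 83.000
78.500 -20.500 -1.000

step 0: Δleader=(-2.000, -14.000, 16.000°), disengaged; cmd=(0,0,0) → follower holds at (-28.000, 20.000, 21.000°)
step 1: Δleader=(13.000, -19.000, 1.000°), engaged; cmd=(39.500, -29.000, 0.000°) → follower=(11.500, -9.000, 21.000°)
step 2: Δleader=(20.000, -5.000, 32.000°), engaged; cmd=(60.500, -8.000, 62.000°) → follower=(72.000, -17.000, 83.000°)
step 3: Δleader=(1.000, 25.000, -41.000°), disengaged; cmd=(0,0,0) → follower holds at (72.000, -17.000, 83.000°)
step 4: Δleader=(-16.000, -25.000, 40.000°), disengaged; cmd=(0,0,0) → follower holds at (72.000, -17.000, 83.000°)
step 5: Δleader=(2.000, -2.000, -41.000°), engaged; cmd=(6.500, -3.500, -84.000°) → follower=(78.500, -20.500, -1.000°)
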